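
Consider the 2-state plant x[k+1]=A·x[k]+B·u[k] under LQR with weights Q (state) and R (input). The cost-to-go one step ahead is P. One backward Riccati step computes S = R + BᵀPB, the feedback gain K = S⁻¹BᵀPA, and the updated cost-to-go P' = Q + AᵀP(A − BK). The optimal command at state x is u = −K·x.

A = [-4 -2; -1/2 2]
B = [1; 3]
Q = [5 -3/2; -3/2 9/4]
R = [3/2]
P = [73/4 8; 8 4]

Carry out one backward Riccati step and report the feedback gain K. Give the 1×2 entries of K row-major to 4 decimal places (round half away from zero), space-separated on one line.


-1.7253 -0.4289

BᵀP = [42.2500 20.0000]
S = R + BᵀPB = [3/2] + [102.2500] = [103.7500]
BᵀPA = [-179.0000 -44.5000]
K = S⁻¹·BᵀPA = [-1.7253 -0.4289]
A−BK = [-2.2747 -1.5711; 4.6759 3.2867]
AᵀP(A−BK) = [16.1711 9.2241; 9.2241 5.9133]
P' = Q + AᵀP(A−BK) = [21.1711 7.7241; 7.7241 8.1633]
tr(P') = 29.3343


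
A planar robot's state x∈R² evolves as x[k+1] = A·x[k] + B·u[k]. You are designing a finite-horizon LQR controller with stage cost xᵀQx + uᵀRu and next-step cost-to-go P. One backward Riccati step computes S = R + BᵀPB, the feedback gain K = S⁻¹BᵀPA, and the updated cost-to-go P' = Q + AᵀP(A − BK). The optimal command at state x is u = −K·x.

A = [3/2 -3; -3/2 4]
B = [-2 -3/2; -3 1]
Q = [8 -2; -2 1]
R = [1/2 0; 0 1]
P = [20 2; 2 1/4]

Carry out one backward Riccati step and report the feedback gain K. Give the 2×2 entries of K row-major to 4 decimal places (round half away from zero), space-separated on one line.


BᵀP = [-46.0000 -4.7500; -28.0000 -2.7500]
S = R + BᵀPB = [1/2 0; 0 1] + [106.2500 64.2500; 64.2500 39.2500] = [106.7500 64.2500; 64.2500 40.2500]
BᵀPA = [-61.8750 119.0000; -37.8750 73.0000]
K = S⁻¹·BᵀPA = [-0.3380 0.5901; -0.4014 0.8718]
A−BK = [0.2218 -0.5122; -2.1127 4.8984]
AᵀP(A−BK) = [0.4437 -0.9718; -0.9718 2.1438]
P' = Q + AᵀP(A−BK) = [8.4437 -2.9718; -2.9718 3.1438]
tr(P') = 11.5875

-0.3380 0.5901 -0.4014 0.8718


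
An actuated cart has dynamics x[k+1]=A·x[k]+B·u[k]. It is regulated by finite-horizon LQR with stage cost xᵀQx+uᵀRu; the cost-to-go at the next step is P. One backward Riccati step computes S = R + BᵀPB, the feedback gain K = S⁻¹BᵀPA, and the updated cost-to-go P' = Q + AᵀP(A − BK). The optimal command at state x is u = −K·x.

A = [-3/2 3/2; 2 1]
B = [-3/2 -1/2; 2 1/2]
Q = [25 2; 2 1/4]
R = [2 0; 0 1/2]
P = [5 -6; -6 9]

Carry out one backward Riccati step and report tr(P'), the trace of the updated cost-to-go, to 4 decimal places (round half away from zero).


28.9141

BᵀP = [-19.5000 27.0000; -5.5000 7.5000]
S = R + BᵀPB = [2 0; 0 1/2] + [83.2500 23.2500; 23.2500 6.5000] = [85.2500 23.2500; 23.2500 7.0000]
BᵀPA = [83.2500 -2.2500; 23.2500 -0.7500]
K = S⁻¹·BᵀPA = [0.7508 0.0300; 0.8276 -0.2069]
A−BK = [0.0400 1.4416; 0.0845 1.0434]
AᵀP(A−BK) = [1.5017 0.0601; 0.0601 2.1624]
P' = Q + AᵀP(A−BK) = [26.5017 2.0601; 2.0601 2.4124]
tr(P') = 28.9141


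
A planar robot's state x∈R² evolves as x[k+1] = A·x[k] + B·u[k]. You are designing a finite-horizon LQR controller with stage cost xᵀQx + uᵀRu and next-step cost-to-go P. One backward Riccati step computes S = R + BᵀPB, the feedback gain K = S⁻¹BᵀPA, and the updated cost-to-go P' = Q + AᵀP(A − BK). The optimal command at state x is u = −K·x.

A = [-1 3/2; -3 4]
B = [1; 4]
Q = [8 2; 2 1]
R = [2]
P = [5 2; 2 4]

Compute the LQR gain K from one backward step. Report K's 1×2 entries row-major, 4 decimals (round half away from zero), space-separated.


BᵀP = [13.0000 18.0000]
S = R + BᵀPB = [2] + [85.0000] = [87.0000]
BᵀPA = [-67.0000 91.5000]
K = S⁻¹·BᵀPA = [-0.7701 1.0517]
A−BK = [-0.2299 0.4483; 0.0805 -0.2069]
AᵀP(A−BK) = [1.4023 -2.0345; -2.0345 3.0172]
P' = Q + AᵀP(A−BK) = [9.4023 -0.0345; -0.0345 4.0172]
tr(P') = 13.4195

-0.7701 1.0517


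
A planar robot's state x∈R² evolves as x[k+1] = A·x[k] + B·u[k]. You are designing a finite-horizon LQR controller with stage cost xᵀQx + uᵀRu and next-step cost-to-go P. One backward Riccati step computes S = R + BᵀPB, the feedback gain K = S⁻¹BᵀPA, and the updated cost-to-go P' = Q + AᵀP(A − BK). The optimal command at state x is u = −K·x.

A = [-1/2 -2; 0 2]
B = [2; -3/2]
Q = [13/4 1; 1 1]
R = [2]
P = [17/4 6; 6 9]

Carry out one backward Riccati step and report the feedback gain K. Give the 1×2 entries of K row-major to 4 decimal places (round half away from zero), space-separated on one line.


BᵀP = [-0.5000 -1.5000]
S = R + BᵀPB = [2] + [1.2500] = [3.2500]
BᵀPA = [0.2500 -2.0000]
K = S⁻¹·BᵀPA = [0.0769 -0.6154]
A−BK = [-0.6538 -0.7692; 0.1154 1.0769]
AᵀP(A−BK) = [1.0433 -1.5962; -1.5962 3.7692]
P' = Q + AᵀP(A−BK) = [4.2933 -0.5962; -0.5962 4.7692]
tr(P') = 9.0625

0.0769 -0.6154


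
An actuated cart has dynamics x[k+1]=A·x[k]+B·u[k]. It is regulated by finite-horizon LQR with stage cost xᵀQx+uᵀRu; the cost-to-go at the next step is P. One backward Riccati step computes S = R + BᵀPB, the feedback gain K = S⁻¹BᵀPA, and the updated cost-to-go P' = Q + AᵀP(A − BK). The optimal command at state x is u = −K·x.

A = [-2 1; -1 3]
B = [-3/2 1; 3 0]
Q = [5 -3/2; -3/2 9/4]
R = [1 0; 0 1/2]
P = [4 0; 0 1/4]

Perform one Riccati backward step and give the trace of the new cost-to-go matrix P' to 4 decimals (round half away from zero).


11.3023

BᵀP = [-6.0000 0.7500; 4.0000 0.0000]
S = R + BᵀPB = [1 0; 0 1/2] + [11.2500 -6.0000; -6.0000 4.0000] = [12.2500 -6.0000; -6.0000 4.5000]
BᵀPA = [11.2500 -3.7500; -8.0000 4.0000]
K = S⁻¹·BᵀPA = [0.1373 0.3725; -1.5948 1.3856]
A−BK = [-0.1993 0.1732; -1.4118 1.8824]
AᵀP(A−BK) = [1.9477 -1.8562; -1.8562 2.1046]
P' = Q + AᵀP(A−BK) = [6.9477 -3.3562; -3.3562 4.3546]
tr(P') = 11.3023


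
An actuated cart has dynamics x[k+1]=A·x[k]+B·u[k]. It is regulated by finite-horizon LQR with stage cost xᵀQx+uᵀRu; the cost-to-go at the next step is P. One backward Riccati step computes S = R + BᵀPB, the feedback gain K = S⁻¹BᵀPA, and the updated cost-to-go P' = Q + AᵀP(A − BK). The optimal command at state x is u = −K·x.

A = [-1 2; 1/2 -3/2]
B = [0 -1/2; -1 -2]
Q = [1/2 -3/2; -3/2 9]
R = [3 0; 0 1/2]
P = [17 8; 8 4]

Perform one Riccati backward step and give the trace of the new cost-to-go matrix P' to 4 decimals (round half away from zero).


13.0320

BᵀP = [-8.0000 -4.0000; -24.5000 -12.0000]
S = R + BᵀPB = [3 0; 0 1/2] + [4.0000 12.0000; 12.0000 36.2500] = [7.0000 12.0000; 12.0000 36.7500]
BᵀPA = [6.0000 -10.0000; 18.5000 -31.0000]
K = S⁻¹·BᵀPA = [-0.0132 0.0397; 0.5077 -0.8565]
A−BK = [-0.7461 1.5717; 1.5022 -3.1733]
AᵀP(A−BK) = [0.6865 -1.3929; -1.3929 2.8455]
P' = Q + AᵀP(A−BK) = [1.1865 -2.8929; -2.8929 11.8455]
tr(P') = 13.0320


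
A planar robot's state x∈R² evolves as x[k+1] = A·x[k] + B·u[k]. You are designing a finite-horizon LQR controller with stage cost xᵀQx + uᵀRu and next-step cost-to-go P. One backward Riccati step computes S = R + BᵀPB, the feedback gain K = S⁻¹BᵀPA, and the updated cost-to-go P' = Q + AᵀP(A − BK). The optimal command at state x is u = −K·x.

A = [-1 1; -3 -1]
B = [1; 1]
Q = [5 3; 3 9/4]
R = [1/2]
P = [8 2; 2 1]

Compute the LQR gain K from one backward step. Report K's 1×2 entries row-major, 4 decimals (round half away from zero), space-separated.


-1.4074 0.5185

BᵀP = [10.0000 3.0000]
S = R + BᵀPB = [1/2] + [13.0000] = [13.5000]
BᵀPA = [-19.0000 7.0000]
K = S⁻¹·BᵀPA = [-1.4074 0.5185]
A−BK = [0.4074 0.4815; -1.5926 -1.5185]
AᵀP(A−BK) = [2.2593 0.8519; 0.8519 1.3704]
P' = Q + AᵀP(A−BK) = [7.2593 3.8519; 3.8519 3.6204]
tr(P') = 10.8796


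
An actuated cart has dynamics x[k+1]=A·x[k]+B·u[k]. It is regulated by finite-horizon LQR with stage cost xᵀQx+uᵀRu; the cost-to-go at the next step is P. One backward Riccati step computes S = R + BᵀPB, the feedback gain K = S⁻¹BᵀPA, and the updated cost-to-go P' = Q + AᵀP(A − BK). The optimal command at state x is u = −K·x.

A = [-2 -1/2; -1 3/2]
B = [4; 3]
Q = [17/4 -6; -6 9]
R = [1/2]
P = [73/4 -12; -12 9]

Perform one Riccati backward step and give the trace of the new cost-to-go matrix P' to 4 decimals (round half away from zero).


BᵀP = [37.0000 -21.0000]
S = R + BᵀPB = [1/2] + [85.0000] = [85.5000]
BᵀPA = [-53.0000 -50.0000]
K = S⁻¹·BᵀPA = [-0.6199 -0.5848]
A−BK = [0.4795 1.8392; 0.8596 3.2544]
AᵀP(A−BK) = [1.1462 3.7558; 3.7558 13.5727]
P' = Q + AᵀP(A−BK) = [5.3962 -2.2442; -2.2442 22.5727]
tr(P') = 27.9689

27.9689


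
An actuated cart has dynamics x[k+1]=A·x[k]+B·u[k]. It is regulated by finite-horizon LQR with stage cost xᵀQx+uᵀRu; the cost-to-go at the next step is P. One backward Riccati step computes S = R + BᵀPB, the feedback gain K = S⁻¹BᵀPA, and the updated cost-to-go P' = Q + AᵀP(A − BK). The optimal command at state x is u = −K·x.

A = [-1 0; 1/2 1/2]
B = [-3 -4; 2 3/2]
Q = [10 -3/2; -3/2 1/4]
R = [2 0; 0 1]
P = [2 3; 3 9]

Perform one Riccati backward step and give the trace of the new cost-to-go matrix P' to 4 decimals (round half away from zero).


BᵀP = [0.0000 9.0000; -3.5000 1.5000]
S = R + BᵀPB = [2 0; 0 1] + [18.0000 13.5000; 13.5000 16.2500] = [20.0000 13.5000; 13.5000 17.2500]
BᵀPA = [4.5000 4.5000; 4.2500 0.7500]
K = S⁻¹·BᵀPA = [0.1244 0.4147; 0.1490 -0.2811]
A−BK = [-0.0307 0.1198; 0.0276 0.0922]
AᵀP(A−BK) = [0.0568 0.0783; 0.0783 0.5945]
P' = Q + AᵀP(A−BK) = [10.0568 -1.4217; -1.4217 0.8445]
tr(P') = 10.9013

10.9013


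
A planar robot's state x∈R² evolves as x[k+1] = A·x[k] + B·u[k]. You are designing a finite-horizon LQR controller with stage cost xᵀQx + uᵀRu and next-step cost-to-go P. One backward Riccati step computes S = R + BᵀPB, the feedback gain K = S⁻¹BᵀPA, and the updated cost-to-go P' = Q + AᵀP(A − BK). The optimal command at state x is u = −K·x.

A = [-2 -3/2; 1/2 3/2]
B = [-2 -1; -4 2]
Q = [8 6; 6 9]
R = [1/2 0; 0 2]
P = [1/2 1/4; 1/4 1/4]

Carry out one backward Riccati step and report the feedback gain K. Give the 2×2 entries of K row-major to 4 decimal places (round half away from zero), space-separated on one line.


BᵀP = [-2.0000 -1.5000; 0.0000 0.2500]
S = R + BᵀPB = [1/2 0; 0 2] + [10.0000 -1.0000; -1.0000 0.5000] = [10.5000 -1.0000; -1.0000 2.5000]
BᵀPA = [3.2500 0.7500; 0.1250 0.3750]
K = S⁻¹·BᵀPA = [0.3267 0.0891; 0.1807 0.1856]
A−BK = [-1.1658 -1.1361; 1.4455 1.4851]
AᵀP(A−BK) = [0.4780 0.4372; 0.4372 0.4261]
P' = Q + AᵀP(A−BK) = [8.4780 6.4372; 6.4372 9.4261]
tr(P') = 17.9041

0.3267 0.0891 0.1807 0.1856


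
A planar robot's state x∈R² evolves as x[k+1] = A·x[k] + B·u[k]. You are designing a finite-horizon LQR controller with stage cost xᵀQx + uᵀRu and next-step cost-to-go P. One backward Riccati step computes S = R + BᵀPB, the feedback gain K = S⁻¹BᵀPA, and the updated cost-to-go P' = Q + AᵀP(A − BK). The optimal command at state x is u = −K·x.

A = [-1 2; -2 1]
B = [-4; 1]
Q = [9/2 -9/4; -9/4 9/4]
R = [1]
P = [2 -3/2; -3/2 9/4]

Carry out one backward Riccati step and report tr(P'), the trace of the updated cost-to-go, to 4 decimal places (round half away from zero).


12.5172

BᵀP = [-9.5000 8.2500]
S = R + BᵀPB = [1] + [46.2500] = [47.2500]
BᵀPA = [-7.0000 -10.7500]
K = S⁻¹·BᵀPA = [-0.1481 -0.2275]
A−BK = [-1.5926 1.0899; -1.8519 1.2275]
AᵀP(A−BK) = [3.9630 -2.5926; -2.5926 1.8042]
P' = Q + AᵀP(A−BK) = [8.4630 -4.8426; -4.8426 4.0542]
tr(P') = 12.5172


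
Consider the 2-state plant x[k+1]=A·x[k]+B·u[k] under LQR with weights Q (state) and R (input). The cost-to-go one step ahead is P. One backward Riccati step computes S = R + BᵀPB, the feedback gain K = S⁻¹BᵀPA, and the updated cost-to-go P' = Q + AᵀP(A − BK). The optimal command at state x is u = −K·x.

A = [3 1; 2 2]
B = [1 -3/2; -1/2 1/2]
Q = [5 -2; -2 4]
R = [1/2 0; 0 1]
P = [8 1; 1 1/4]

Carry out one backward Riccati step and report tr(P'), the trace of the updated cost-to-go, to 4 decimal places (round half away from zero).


14.2652

BᵀP = [7.5000 0.8750; -11.5000 -1.3750]
S = R + BᵀPB = [1/2 0; 0 1] + [7.0625 -10.8125; -10.8125 16.5625] = [7.5625 -10.8125; -10.8125 17.5625]
BᵀPA = [24.2500 9.2500; -37.2500 -14.2500]
K = S⁻¹·BᵀPA = [1.4538 0.5265; -1.2259 -0.4872]
A−BK = [-0.2927 -0.2574; 3.3399 2.5069]
AᵀP(A−BK) = [4.0786 2.0825; 2.0825 1.1866]
P' = Q + AᵀP(A−BK) = [9.0786 0.0825; 0.0825 5.1866]
tr(P') = 14.2652


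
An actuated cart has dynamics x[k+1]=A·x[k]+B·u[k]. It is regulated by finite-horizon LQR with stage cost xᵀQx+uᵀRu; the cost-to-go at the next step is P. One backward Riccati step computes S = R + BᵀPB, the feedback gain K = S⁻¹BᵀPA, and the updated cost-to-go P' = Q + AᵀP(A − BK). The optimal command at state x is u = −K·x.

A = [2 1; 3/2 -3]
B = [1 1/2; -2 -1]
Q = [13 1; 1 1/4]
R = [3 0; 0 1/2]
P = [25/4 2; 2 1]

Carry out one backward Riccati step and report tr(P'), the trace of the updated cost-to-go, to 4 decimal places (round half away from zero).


48.4130

BᵀP = [2.2500 0.0000; 1.1250 0.0000]
S = R + BᵀPB = [3 0; 0 1/2] + [2.2500 1.1250; 1.1250 0.5625] = [5.2500 1.1250; 1.1250 1.0625]
BᵀPA = [4.5000 2.2500; 2.2500 1.1250]
K = S⁻¹·BᵀPA = [0.5217 0.2609; 1.5652 0.7826]
A−BK = [0.6957 0.3478; 4.1087 -1.6957]
AᵀP(A−BK) = [33.3804 -3.9348; -3.9348 1.7826]
P' = Q + AᵀP(A−BK) = [46.3804 -2.9348; -2.9348 2.0326]
tr(P') = 48.4130


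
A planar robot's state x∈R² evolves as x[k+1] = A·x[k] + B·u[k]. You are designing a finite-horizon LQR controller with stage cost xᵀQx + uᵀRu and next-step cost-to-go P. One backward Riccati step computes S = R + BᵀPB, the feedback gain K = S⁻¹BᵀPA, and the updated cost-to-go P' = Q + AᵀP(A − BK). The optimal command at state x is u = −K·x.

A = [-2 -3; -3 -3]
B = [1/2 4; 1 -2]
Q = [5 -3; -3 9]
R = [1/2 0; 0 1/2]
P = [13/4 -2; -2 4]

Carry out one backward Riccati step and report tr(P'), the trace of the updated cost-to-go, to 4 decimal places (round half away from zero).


BᵀP = [-0.3750 3.0000; 17.0000 -16.0000]
S = R + BᵀPB = [1/2 0; 0 1/2] + [2.8125 -7.5000; -7.5000 100.0000] = [3.3125 -7.5000; -7.5000 100.5000]
BᵀPA = [-8.2500 -7.8750; 14.0000 -3.0000]
K = S⁻¹·BᵀPA = [-2.6174 -2.9421; -0.0560 -0.2494]
A−BK = [-0.4672 -0.5313; -0.4946 -0.5568]
AᵀP(A−BK) = [4.1907 4.7198; 4.7198 5.3331]
P' = Q + AᵀP(A−BK) = [9.1907 1.7198; 1.7198 14.3331]
tr(P') = 23.5238

23.5238


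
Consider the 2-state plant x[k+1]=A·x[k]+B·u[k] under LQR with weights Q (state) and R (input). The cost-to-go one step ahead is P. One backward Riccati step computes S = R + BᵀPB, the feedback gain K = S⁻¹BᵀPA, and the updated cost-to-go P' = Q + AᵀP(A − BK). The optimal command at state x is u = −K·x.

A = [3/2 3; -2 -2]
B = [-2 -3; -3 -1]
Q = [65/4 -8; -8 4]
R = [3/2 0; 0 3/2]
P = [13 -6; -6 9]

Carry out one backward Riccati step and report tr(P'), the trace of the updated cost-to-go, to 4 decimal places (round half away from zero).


31.3802

BᵀP = [-8.0000 -15.0000; -33.0000 9.0000]
S = R + BᵀPB = [3/2 0; 0 3/2] + [61.0000 39.0000; 39.0000 90.0000] = [62.5000 39.0000; 39.0000 91.5000]
BᵀPA = [18.0000 6.0000; -67.5000 -117.0000]
K = S⁻¹·BᵀPA = [1.0195 1.2178; -1.1722 -1.7977]
A−BK = [0.0222 0.0423; -0.1138 -0.1444]
AᵀP(A−BK) = [3.7736 5.2316; 5.2316 7.3566]
P' = Q + AᵀP(A−BK) = [20.0236 -2.7684; -2.7684 11.3566]
tr(P') = 31.3802


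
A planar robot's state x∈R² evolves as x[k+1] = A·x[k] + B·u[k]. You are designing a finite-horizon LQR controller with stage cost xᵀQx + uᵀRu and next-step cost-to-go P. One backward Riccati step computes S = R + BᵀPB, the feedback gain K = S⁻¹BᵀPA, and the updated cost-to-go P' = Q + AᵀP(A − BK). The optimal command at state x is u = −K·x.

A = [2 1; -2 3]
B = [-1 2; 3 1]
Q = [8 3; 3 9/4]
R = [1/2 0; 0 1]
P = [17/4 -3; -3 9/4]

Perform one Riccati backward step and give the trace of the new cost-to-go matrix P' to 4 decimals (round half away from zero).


11.2563

BᵀP = [-13.2500 9.7500; 5.5000 -3.7500]
S = R + BᵀPB = [1/2 0; 0 1] + [42.5000 -16.7500; -16.7500 7.2500] = [43.0000 -16.7500; -16.7500 8.2500]
BᵀPA = [-46.0000 16.0000; 18.5000 -5.7500]
K = S⁻¹·BᵀPA = [-0.9385 0.4810; 0.3370 0.2797]
A−BK = [0.3875 0.9217; 0.4785 1.2772]
AᵀP(A−BK) = [0.5948 -0.0463; -0.0463 0.4115]
P' = Q + AᵀP(A−BK) = [8.5948 2.9537; 2.9537 2.6615]
tr(P') = 11.2563


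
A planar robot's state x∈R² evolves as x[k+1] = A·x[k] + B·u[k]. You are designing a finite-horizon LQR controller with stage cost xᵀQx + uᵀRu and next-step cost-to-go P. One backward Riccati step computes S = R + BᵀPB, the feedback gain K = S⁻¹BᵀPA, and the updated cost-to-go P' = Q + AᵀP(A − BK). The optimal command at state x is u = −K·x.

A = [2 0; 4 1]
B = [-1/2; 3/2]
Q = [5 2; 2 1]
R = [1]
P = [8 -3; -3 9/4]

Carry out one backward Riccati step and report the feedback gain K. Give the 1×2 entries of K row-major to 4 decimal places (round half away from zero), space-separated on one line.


BᵀP = [-8.5000 4.8750]
S = R + BᵀPB = [1] + [11.5625] = [12.5625]
BᵀPA = [2.5000 4.8750]
K = S⁻¹·BᵀPA = [0.1990 0.3881]
A−BK = [2.0995 0.1940; 3.7015 0.4179]
AᵀP(A−BK) = [19.5025 2.0299; 2.0299 0.3582]
P' = Q + AᵀP(A−BK) = [24.5025 4.0299; 4.0299 1.3582]
tr(P') = 25.8607

0.1990 0.3881


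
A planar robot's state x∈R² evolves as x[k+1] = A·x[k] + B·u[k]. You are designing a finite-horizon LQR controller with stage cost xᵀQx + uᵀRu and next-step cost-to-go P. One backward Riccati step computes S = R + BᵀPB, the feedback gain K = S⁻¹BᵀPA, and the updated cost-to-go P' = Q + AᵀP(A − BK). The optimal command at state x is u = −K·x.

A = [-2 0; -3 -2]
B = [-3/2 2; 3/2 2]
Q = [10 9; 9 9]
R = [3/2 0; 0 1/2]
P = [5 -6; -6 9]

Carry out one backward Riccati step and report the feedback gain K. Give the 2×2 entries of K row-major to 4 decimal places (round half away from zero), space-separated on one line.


-0.3422 -0.6516 -1.1639 -0.4918

BᵀP = [-16.5000 22.5000; -2.0000 6.0000]
S = R + BᵀPB = [3/2 0; 0 1/2] + [58.5000 12.0000; 12.0000 8.0000] = [60.0000 12.0000; 12.0000 8.5000]
BᵀPA = [-34.5000 -45.0000; -14.0000 -12.0000]
K = S⁻¹·BᵀPA = [-0.3422 -0.6516; -1.1639 -0.4918]
A−BK = [-0.1855 0.0061; -0.1588 -0.0389]
AᵀP(A−BK) = [0.8986 0.6332; 0.6332 0.7746]
P' = Q + AᵀP(A−BK) = [10.8986 9.6332; 9.6332 9.7746]
tr(P') = 20.6732


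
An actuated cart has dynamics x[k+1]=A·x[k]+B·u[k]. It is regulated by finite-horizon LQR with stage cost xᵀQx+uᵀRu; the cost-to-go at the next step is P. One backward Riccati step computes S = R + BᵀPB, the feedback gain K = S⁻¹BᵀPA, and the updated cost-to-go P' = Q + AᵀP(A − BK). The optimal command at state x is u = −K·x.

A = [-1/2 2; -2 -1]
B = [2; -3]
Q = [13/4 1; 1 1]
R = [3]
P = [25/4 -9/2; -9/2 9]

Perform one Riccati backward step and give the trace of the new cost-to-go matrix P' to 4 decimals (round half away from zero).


15.9475

BᵀP = [26.0000 -36.0000]
S = R + BᵀPB = [3] + [160.0000] = [163.0000]
BᵀPA = [59.0000 88.0000]
K = S⁻¹·BᵀPA = [0.3620 0.5399]
A−BK = [-1.2239 0.9202; -0.9141 0.6196]
AᵀP(A−BK) = [7.2067 -4.3528; -4.3528 4.4908]
P' = Q + AᵀP(A−BK) = [10.4567 -3.3528; -3.3528 5.4908]
tr(P') = 15.9475


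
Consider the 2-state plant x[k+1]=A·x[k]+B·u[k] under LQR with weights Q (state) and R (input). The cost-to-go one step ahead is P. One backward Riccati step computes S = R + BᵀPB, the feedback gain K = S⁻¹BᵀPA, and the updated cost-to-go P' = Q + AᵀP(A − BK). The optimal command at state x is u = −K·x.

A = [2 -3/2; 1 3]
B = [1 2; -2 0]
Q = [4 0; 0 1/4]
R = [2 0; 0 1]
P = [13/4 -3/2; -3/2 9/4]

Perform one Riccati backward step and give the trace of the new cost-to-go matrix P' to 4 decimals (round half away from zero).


9.2181

BᵀP = [6.2500 -6.0000; 6.5000 -3.0000]
S = R + BᵀPB = [2 0; 0 1] + [18.2500 12.5000; 12.5000 13.0000] = [20.2500 12.5000; 12.5000 14.0000]
BᵀPA = [6.5000 -27.3750; 10.0000 -18.7500]
K = S⁻¹·BᵀPA = [-0.2672 -1.1699; 0.9528 -0.2947]
A−BK = [0.3615 0.2593; 0.4656 0.6601]
AᵀP(A−BK) = [1.4583 0.8016; 0.8016 3.5098]
P' = Q + AᵀP(A−BK) = [5.4583 0.8016; 0.8016 3.7598]
tr(P') = 9.2181


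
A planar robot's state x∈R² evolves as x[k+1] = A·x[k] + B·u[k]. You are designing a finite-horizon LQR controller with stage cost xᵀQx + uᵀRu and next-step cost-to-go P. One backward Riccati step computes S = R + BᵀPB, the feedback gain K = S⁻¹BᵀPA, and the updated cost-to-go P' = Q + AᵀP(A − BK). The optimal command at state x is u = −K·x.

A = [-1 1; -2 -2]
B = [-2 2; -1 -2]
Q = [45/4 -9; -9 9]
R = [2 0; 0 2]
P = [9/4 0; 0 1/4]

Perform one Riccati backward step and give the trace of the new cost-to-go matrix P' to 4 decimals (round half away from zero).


21.9910

BᵀP = [-4.5000 -0.2500; 4.5000 -0.5000]
S = R + BᵀPB = [2 0; 0 2] + [9.2500 -8.5000; -8.5000 10.0000] = [11.2500 -8.5000; -8.5000 12.0000]
BᵀPA = [5.0000 -4.0000; -3.5000 5.5000]
K = S⁻¹·BᵀPA = [0.4821 -0.0199; 0.0498 0.4442]
A−BK = [-0.1355 0.0717; -1.4183 -1.1315]
AᵀP(A−BK) = [1.0139 0.4044; 0.4044 0.7271]
P' = Q + AᵀP(A−BK) = [12.2639 -8.5956; -8.5956 9.7271]
tr(P') = 21.9910


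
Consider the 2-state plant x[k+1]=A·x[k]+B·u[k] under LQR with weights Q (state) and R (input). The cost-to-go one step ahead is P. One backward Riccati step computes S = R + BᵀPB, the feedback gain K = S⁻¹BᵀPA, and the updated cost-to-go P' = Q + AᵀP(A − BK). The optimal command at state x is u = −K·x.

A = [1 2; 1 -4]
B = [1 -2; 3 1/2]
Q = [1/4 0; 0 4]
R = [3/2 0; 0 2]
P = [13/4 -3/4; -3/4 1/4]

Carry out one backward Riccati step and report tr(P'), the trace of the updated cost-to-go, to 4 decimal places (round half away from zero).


BᵀP = [1.0000 0.0000; -6.8750 1.6250]
S = R + BᵀPB = [3/2 0; 0 2] + [1.0000 -2.0000; -2.0000 14.5625] = [2.5000 -2.0000; -2.0000 16.5625]
BᵀPA = [1.0000 2.0000; -5.2500 -20.2500]
K = S⁻¹·BᵀPA = [0.1621 -0.1972; -0.2974 -1.2464]
A−BK = [0.2431 -0.2957; 0.6625 -2.7853]
AᵀP(A−BK) = [0.2765 0.6533; 0.6533 4.1537]
P' = Q + AᵀP(A−BK) = [0.5265 0.6533; 0.6533 8.1537]
tr(P') = 8.6802

8.6802


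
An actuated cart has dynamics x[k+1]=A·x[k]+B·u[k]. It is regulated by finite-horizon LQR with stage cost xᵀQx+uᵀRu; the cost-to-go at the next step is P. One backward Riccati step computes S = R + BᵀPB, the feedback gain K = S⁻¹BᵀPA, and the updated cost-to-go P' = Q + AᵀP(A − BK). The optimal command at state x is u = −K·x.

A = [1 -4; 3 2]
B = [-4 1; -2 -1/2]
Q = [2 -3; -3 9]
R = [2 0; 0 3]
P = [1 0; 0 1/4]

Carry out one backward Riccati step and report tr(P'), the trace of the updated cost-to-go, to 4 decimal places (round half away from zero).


BᵀP = [-4.0000 -0.5000; 1.0000 -0.1250]
S = R + BᵀPB = [2 0; 0 3] + [17.0000 -3.7500; -3.7500 1.0625] = [19.0000 -3.7500; -3.7500 4.0625]
BᵀPA = [-5.5000 15.0000; 0.6250 -4.2500]
K = S⁻¹·BᵀPA = [-0.3168 0.7129; -0.1386 -0.3881]
A−BK = [-0.1287 -0.7604; 2.2970 3.2317]
AᵀP(A−BK) = [1.5941 1.6634; 1.6634 4.6574]
P' = Q + AᵀP(A−BK) = [3.5941 -1.3366; -1.3366 13.6574]
tr(P') = 17.2515

17.2515


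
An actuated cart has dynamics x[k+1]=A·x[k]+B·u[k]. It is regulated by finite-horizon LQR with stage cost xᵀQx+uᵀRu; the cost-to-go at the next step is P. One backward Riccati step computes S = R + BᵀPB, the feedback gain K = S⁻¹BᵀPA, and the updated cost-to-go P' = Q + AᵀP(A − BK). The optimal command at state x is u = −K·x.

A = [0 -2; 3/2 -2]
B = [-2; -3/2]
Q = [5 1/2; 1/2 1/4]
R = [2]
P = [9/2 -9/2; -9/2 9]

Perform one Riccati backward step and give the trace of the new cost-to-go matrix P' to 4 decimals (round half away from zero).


BᵀP = [-2.2500 -4.5000]
S = R + BᵀPB = [2] + [11.2500] = [13.2500]
BᵀPA = [-6.7500 13.5000]
K = S⁻¹·BᵀPA = [-0.5094 1.0189]
A−BK = [-1.0189 0.0377; 0.7358 -0.4717]
AᵀP(A−BK) = [16.8113 -6.6226; -6.6226 4.2453]
P' = Q + AᵀP(A−BK) = [21.8113 -6.1226; -6.1226 4.4953]
tr(P') = 26.3066

26.3066


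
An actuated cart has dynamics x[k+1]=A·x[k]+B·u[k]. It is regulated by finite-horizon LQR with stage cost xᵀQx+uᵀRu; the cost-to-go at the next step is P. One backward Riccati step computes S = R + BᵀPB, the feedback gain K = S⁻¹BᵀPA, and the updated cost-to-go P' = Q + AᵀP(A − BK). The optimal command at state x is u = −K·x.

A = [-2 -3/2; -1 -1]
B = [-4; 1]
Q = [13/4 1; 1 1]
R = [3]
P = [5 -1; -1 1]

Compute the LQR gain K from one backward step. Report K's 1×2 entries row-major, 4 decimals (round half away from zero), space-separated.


BᵀP = [-21.0000 5.0000]
S = R + BᵀPB = [3] + [89.0000] = [92.0000]
BᵀPA = [37.0000 26.5000]
K = S⁻¹·BᵀPA = [0.4022 0.2880]
A−BK = [-0.3913 -0.3478; -1.4022 -1.2880]
AᵀP(A−BK) = [2.1196 1.8424; 1.8424 1.6168]
P' = Q + AᵀP(A−BK) = [5.3696 2.8424; 2.8424 2.6168]
tr(P') = 7.9864

0.4022 0.2880


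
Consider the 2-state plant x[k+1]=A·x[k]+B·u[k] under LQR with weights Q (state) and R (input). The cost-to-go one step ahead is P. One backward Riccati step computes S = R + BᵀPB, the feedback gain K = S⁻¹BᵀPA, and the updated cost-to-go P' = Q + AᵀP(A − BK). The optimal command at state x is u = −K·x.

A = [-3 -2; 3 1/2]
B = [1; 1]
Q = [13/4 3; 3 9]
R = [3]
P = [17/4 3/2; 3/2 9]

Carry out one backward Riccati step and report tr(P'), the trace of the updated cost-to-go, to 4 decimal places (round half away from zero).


BᵀP = [5.7500 10.5000]
S = R + BᵀPB = [3] + [16.2500] = [19.2500]
BᵀPA = [14.2500 -6.2500]
K = S⁻¹·BᵀPA = [0.7403 -0.3247]
A−BK = [-3.7403 -1.6753; 2.2597 0.8247]
AᵀP(A−BK) = [81.7013 32.3766; 32.3766 14.2208]
P' = Q + AᵀP(A−BK) = [84.9513 35.3766; 35.3766 23.2208]
tr(P') = 108.1721

108.1721


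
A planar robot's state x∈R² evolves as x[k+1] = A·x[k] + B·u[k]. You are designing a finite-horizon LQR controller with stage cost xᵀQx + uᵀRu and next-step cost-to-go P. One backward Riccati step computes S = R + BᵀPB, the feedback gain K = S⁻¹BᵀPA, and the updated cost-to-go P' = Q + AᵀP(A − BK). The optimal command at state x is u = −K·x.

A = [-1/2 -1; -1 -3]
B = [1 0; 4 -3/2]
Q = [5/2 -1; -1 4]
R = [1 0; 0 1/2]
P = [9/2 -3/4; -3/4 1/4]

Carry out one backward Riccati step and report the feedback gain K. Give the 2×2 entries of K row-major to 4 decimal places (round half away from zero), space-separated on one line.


BᵀP = [1.5000 0.2500; 1.1250 -0.3750]
S = R + BᵀPB = [1 0; 0 1/2] + [2.5000 -0.3750; -0.3750 0.5625] = [3.5000 -0.3750; -0.3750 1.0625]
BᵀPA = [-1.0000 -2.2500; -0.1875 0.0000]
K = S⁻¹·BᵀPA = [-0.3166 -0.6681; -0.2882 -0.2358]
A−BK = [-0.1834 -0.3319; -0.1659 -0.6812]
AᵀP(A−BK) = [0.2544 0.4127; 0.4127 0.7467]
P' = Q + AᵀP(A−BK) = [2.7544 -0.5873; -0.5873 4.7467]
tr(P') = 7.5011

-0.3166 -0.6681 -0.2882 -0.2358


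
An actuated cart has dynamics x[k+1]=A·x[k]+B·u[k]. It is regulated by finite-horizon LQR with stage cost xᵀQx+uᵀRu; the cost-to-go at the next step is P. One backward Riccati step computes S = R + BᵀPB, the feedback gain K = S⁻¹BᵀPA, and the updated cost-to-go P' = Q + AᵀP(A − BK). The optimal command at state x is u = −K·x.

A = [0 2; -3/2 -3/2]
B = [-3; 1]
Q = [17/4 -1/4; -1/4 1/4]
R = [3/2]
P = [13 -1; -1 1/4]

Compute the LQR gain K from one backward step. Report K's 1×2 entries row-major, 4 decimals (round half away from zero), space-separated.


BᵀP = [-40.0000 3.2500]
S = R + BᵀPB = [3/2] + [123.2500] = [124.7500]
BᵀPA = [-4.8750 -84.8750]
K = S⁻¹·BᵀPA = [-0.0391 -0.6804]
A−BK = [-0.1172 -0.0411; -1.4609 -0.8196]
AᵀP(A−BK) = [0.3720 0.2457; 0.2457 0.8169]
P' = Q + AᵀP(A−BK) = [4.6220 -0.0043; -0.0043 1.0669]
tr(P') = 5.6889

-0.0391 -0.6804


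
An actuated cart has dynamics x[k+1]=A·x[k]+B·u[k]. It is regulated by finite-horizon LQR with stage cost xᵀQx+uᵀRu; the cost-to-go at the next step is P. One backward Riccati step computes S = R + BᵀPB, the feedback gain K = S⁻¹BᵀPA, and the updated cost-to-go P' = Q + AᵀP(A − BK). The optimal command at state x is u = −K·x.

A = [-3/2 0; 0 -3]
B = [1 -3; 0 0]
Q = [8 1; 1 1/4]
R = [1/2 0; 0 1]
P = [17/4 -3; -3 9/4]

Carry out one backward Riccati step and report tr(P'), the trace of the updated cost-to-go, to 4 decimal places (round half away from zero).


BᵀP = [4.2500 -3.0000; -12.7500 9.0000]
S = R + BᵀPB = [1/2 0; 0 1] + [4.2500 -12.7500; -12.7500 38.2500] = [4.7500 -12.7500; -12.7500 39.2500]
BᵀPA = [-6.3750 9.0000; 19.1250 -27.0000]
K = S⁻¹·BᵀPA = [-0.2670 0.3770; 0.4005 -0.5654]
A−BK = [-0.0314 -2.0733; 0.0000 -3.0000]
AᵀP(A−BK) = [0.2003 -0.2827; -0.2827 1.5903]
P' = Q + AᵀP(A−BK) = [8.2003 0.7173; 0.7173 1.8403]
tr(P') = 10.0406

10.0406


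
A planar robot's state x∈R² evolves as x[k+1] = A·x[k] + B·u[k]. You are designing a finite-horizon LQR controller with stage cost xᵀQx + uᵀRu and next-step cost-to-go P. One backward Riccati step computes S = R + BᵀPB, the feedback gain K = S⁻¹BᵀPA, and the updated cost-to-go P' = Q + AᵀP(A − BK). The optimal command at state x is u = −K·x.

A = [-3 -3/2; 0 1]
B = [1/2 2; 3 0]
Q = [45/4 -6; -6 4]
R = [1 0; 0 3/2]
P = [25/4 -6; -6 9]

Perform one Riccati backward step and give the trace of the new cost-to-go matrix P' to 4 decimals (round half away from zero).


19.2938

BᵀP = [-14.8750 24.0000; 12.5000 -12.0000]
S = R + BᵀPB = [1 0; 0 3/2] + [64.5625 -29.7500; -29.7500 25.0000] = [65.5625 -29.7500; -29.7500 26.5000]
BᵀPA = [44.6250 46.3125; -37.5000 -30.7500]
K = S⁻¹·BᵀPA = [0.0785 0.3666; -1.3269 -0.7488]
A−BK = [-0.3854 -0.1857; -0.2356 -0.0998]
AᵀP(A−BK) = [2.9856 1.6848; 1.6848 1.0582]
P' = Q + AᵀP(A−BK) = [14.2356 -4.3152; -4.3152 5.0582]
tr(P') = 19.2938


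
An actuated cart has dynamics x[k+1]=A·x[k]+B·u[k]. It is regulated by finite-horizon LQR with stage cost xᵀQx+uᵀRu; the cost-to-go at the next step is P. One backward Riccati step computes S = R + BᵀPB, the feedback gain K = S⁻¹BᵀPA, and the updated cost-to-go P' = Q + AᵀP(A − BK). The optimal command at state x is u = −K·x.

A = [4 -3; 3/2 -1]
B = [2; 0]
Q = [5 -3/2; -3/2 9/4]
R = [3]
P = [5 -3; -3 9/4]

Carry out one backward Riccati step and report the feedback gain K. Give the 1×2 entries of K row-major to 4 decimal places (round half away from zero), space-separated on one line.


BᵀP = [10.0000 -6.0000]
S = R + BᵀPB = [3] + [20.0000] = [23.0000]
BᵀPA = [31.0000 -24.0000]
K = S⁻¹·BᵀPA = [1.3478 -1.0435]
A−BK = [1.3043 -0.9130; 1.5000 -1.0000]
AᵀP(A−BK) = [7.2799 -5.5272; -5.5272 4.2065]
P' = Q + AᵀP(A−BK) = [12.2799 -7.0272; -7.0272 6.4565]
tr(P') = 18.7364

1.3478 -1.0435


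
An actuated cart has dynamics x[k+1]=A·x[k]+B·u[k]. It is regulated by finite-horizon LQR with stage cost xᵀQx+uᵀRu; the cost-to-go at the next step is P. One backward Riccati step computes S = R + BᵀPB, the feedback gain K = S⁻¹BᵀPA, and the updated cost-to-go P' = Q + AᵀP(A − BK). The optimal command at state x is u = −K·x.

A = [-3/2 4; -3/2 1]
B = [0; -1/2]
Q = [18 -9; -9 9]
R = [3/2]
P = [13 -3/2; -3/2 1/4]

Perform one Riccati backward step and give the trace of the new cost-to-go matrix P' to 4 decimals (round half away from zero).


BᵀP = [0.7500 -0.1250]
S = R + BᵀPB = [3/2] + [0.0625] = [1.5625]
BᵀPA = [-0.9375 2.8750]
K = S⁻¹·BᵀPA = [-0.6000 1.8400]
A−BK = [-1.5000 4.0000; -1.8000 1.9200]
AᵀP(A−BK) = [22.5000 -65.4000; -65.4000 190.9600]
P' = Q + AᵀP(A−BK) = [40.5000 -74.4000; -74.4000 199.9600]
tr(P') = 240.4600

240.4600


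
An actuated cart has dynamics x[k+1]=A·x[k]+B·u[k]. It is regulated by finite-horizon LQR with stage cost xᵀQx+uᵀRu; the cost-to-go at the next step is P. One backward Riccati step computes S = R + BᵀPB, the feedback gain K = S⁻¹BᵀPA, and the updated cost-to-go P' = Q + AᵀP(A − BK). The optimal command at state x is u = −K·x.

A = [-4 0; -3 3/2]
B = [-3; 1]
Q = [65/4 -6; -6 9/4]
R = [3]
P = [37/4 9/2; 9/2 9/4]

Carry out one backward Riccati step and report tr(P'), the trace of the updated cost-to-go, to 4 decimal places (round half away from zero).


BᵀP = [-23.2500 -11.2500]
S = R + BᵀPB = [3] + [58.5000] = [61.5000]
BᵀPA = [126.7500 -16.8750]
K = S⁻¹·BᵀPA = [2.0610 -0.2744]
A−BK = [2.1829 -0.8232; -5.0610 1.7744]
AᵀP(A−BK) = [15.0213 -2.3460; -2.3460 0.4322]
P' = Q + AᵀP(A−BK) = [31.2713 -8.3460; -8.3460 2.6822]
tr(P') = 33.9535

33.9535


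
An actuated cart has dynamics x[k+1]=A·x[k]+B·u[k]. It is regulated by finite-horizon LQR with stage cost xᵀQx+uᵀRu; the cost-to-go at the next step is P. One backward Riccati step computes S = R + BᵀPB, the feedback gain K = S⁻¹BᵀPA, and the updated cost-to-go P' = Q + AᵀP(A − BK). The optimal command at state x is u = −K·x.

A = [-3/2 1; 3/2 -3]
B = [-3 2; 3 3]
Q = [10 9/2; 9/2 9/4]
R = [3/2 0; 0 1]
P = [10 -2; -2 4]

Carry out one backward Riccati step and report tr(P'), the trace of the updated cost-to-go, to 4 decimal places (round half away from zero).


13.3116

BᵀP = [-36.0000 18.0000; 14.0000 8.0000]
S = R + BᵀPB = [3/2 0; 0 1] + [162.0000 -18.0000; -18.0000 52.0000] = [163.5000 -18.0000; -18.0000 53.0000]
BᵀPA = [81.0000 -90.0000; -9.0000 -10.0000]
K = S⁻¹·BᵀPA = [0.4952 -0.5934; -0.0016 -0.3902]
A−BK = [-0.0111 0.0002; 0.0192 -0.0491]
AᵀP(A−BK) = [0.3714 -0.4451; -0.4451 0.6902]
P' = Q + AᵀP(A−BK) = [10.3714 4.0549; 4.0549 2.9402]
tr(P') = 13.3116


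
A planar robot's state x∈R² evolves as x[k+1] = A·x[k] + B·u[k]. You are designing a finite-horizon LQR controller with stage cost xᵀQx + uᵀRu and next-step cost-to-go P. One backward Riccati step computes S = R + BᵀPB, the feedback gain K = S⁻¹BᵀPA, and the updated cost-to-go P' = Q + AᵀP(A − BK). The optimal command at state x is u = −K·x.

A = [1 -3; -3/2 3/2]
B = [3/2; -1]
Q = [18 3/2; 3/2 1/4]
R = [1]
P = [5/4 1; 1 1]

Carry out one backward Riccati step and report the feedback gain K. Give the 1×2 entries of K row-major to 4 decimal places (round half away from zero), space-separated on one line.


0.0690 -1.0345

BᵀP = [0.8750 0.5000]
S = R + BᵀPB = [1] + [0.8125] = [1.8125]
BᵀPA = [0.1250 -1.8750]
K = S⁻¹·BᵀPA = [0.0690 -1.0345]
A−BK = [0.8966 -1.4483; -1.4310 0.4655]
AᵀP(A−BK) = [0.4914 0.1293; 0.1293 2.5603]
P' = Q + AᵀP(A−BK) = [18.4914 1.6293; 1.6293 2.8103]
tr(P') = 21.3017


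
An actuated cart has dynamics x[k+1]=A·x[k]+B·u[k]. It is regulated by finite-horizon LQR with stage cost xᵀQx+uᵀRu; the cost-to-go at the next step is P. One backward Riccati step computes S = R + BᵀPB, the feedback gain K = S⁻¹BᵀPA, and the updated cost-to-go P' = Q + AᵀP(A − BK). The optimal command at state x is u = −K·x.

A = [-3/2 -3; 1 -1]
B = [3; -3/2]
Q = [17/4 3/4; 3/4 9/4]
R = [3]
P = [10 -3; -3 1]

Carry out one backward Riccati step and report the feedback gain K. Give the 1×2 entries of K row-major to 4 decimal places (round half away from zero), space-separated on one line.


-0.5092 -0.7607

BᵀP = [34.5000 -10.5000]
S = R + BᵀPB = [3] + [119.2500] = [122.2500]
BᵀPA = [-62.2500 -93.0000]
K = S⁻¹·BᵀPA = [-0.5092 -0.7607]
A−BK = [0.0276 -0.7178; 0.2362 -2.1411]
AᵀP(A−BK) = [0.8021 1.1442; 1.1442 2.2515]
P' = Q + AᵀP(A−BK) = [5.0521 1.8942; 1.8942 4.5015]
tr(P') = 9.5537


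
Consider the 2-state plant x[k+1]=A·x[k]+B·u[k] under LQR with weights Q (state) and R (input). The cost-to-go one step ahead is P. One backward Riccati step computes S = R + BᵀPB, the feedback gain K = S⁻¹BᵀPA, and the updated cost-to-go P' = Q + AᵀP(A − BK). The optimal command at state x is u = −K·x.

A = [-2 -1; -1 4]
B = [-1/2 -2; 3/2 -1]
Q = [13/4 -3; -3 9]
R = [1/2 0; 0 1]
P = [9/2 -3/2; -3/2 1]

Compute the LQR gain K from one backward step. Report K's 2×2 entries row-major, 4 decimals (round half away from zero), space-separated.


0.1680 2.0995 0.8476 0.0949

BᵀP = [-4.5000 2.2500; -7.5000 2.0000]
S = R + BᵀPB = [1/2 0; 0 1] + [5.6250 6.7500; 6.7500 13.0000] = [6.1250 6.7500; 6.7500 14.0000]
BᵀPA = [6.7500 13.5000; 13.0000 15.5000]
K = S⁻¹·BᵀPA = [0.1680 2.0995; 0.8476 0.0949]
A−BK = [-0.2208 0.2395; -0.4044 0.9456]
AᵀP(A−BK) = [0.8476 0.0949; 0.0949 2.6858]
P' = Q + AᵀP(A−BK) = [4.0976 -2.9051; -2.9051 11.6858]
tr(P') = 15.7834


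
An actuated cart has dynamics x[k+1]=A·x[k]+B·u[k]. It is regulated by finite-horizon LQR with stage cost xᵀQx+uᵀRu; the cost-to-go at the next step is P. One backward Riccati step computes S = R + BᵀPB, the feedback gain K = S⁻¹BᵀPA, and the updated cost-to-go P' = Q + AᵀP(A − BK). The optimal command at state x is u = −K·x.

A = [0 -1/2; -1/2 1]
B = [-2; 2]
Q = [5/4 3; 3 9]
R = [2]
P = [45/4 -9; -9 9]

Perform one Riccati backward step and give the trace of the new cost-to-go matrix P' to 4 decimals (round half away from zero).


10.8089

BᵀP = [-40.5000 36.0000]
S = R + BᵀPB = [2] + [153.0000] = [155.0000]
BᵀPA = [-18.0000 56.2500]
K = S⁻¹·BᵀPA = [-0.1161 0.3629]
A−BK = [-0.2323 0.2258; -0.2677 0.2742]
AᵀP(A−BK) = [0.1597 -0.2177; -0.2177 0.3992]
P' = Q + AᵀP(A−BK) = [1.4097 2.7823; 2.7823 9.3992]
tr(P') = 10.8089


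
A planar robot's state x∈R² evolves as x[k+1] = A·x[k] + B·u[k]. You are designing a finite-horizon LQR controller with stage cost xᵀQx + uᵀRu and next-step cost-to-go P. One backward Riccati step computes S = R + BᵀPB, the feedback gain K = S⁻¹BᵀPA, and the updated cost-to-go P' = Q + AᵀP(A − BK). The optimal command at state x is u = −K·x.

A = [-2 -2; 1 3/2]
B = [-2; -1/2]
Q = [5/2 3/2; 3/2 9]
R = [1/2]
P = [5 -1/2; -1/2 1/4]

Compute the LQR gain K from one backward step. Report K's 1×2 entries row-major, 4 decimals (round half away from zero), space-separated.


BᵀP = [-9.7500 0.8750]
S = R + BᵀPB = [1/2] + [19.0625] = [19.5625]
BᵀPA = [20.3750 20.8125]
K = S⁻¹·BᵀPA = [1.0415 1.0639]
A−BK = [0.0831 0.1278; 1.5208 2.0319]
AᵀP(A−BK) = [1.0288 1.1981; 1.1981 1.4201]
P' = Q + AᵀP(A−BK) = [3.5288 2.6981; 2.6981 10.4201]
tr(P') = 13.9489

1.0415 1.0639


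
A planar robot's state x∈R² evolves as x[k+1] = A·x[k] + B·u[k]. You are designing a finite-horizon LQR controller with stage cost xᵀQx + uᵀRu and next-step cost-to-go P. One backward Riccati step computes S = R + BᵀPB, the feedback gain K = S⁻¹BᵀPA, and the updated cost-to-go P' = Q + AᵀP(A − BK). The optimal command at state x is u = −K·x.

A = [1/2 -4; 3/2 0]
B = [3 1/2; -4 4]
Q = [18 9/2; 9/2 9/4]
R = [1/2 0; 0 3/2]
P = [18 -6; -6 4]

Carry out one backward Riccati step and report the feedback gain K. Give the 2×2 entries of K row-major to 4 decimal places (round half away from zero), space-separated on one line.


0.0802 -1.1176 0.4299 -1.0524

BᵀP = [78.0000 -34.0000; -15.0000 13.0000]
S = R + BᵀPB = [1/2 0; 0 3/2] + [370.0000 -97.0000; -97.0000 44.5000] = [370.5000 -97.0000; -97.0000 46.0000]
BᵀPA = [-12.0000 -312.0000; 12.0000 60.0000]
K = S⁻¹·BᵀPA = [0.0802 -1.1176; 0.4299 -1.0524]
A−BK = [0.0445 -0.1209; 0.1010 -0.2609]
AᵀP(A−BK) = [0.3030 -0.7828; -0.7828 2.4428]
P' = Q + AᵀP(A−BK) = [18.3030 3.7172; 3.7172 4.6928]
tr(P') = 22.9957


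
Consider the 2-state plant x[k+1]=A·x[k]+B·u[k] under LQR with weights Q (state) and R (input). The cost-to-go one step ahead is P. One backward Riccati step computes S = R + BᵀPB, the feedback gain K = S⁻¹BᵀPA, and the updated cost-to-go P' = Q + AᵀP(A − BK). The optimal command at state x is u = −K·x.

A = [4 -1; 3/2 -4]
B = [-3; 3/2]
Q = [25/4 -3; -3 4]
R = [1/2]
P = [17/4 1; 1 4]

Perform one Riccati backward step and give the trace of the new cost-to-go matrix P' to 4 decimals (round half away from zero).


133.1565

BᵀP = [-11.2500 3.0000]
S = R + BᵀPB = [1/2] + [38.2500] = [38.7500]
BᵀPA = [-40.5000 -0.7500]
K = S⁻¹·BᵀPA = [-1.0452 -0.0194]
A−BK = [0.8645 -1.0581; 3.0677 -3.9710]
AᵀP(A−BK) = [46.6710 -59.2839; -59.2839 76.2355]
P' = Q + AᵀP(A−BK) = [52.9210 -62.2839; -62.2839 80.2355]
tr(P') = 133.1565
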